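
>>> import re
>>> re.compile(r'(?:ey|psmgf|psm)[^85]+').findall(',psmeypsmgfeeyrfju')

['psmeypsmgfeeyrfju']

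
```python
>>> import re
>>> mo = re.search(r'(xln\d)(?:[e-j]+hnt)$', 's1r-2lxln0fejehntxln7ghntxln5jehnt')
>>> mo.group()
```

Pattern: the literal 'xln', then a digit (captured); then one or more of a character in [e-j], then the literal 'hnt' (non-capturing group); then anchored at the end.
Unlike `match`, `search` isn't anchored — it looks for the pattern anywhere in the string.
The match spans [25:34] → 'xln5jehnt'.
Captured: group 1 = 'xln5'.

'xln5jehnt'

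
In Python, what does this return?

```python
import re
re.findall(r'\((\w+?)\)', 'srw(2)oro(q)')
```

['2', 'q']

Matches: at [3:6] match '(2)', group 1 = '2'; at [9:12] match '(q)', group 1 = 'q'.
With a single group, `findall` returns only what that group captured — 2 items.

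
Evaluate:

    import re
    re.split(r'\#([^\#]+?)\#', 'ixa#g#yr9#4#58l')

`re.split` interleaves the captured-group text with the surrounding fragments.

['ixa', 'g', 'yr9', '4', '58l']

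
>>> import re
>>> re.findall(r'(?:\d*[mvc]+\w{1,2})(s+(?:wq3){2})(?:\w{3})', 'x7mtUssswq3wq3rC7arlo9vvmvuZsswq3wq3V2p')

['ssswq3wq3', 'sswq3wq3']

This matches zero or more of a digit, then one or more of one of [mvc], then 1 to 2 of a word character (non-capturing group); then one or more of the literal 's', then the literal 'wq3' repeated 2 times (captured); then exactly 3 of a word character (non-capturing group).
Walking the string: at [1:17] match '7mtUssswq3wq3rC7', group 1 = 'ssswq3wq3'; at [21:39] match '9vvmvuZsswq3wq3V2p', group 1 = 'sswq3wq3'.
With a single group, `findall` returns only what that group captured — 2 items.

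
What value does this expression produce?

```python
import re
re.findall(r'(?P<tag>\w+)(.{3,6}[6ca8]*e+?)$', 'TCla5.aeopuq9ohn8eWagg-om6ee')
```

[('aeopuq9ohn8eWagg', '-om6ee')]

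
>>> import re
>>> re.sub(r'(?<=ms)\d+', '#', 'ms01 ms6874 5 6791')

'ms# ms# 5 6791'

The lookaround is zero-width — it requires the adjacent text to match without consuming it, so the asserted text isn't part of the match.
`sub` substitutes '#' at each match site.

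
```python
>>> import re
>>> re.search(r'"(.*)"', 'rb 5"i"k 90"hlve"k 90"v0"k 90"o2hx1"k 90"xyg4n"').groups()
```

('i"k 90"hlve"k 90"v0"k 90"o2hx1"k 90"xyg4n',)

Unlike `match`, `search` isn't anchored — it looks for the pattern anywhere in the string.
The match spans [4:47] → '"i"k 90"hlve"k 90"v0"k 90"o2hx1"k 90"xyg4n"'.
Captured: group 1 = 'i"k 90"hlve"k 90"v0"k 90"o2hx1"k 90"xyg4n'.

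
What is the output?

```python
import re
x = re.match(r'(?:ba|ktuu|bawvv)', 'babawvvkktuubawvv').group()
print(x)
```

`re.match` won't scan ahead — the pattern has to work from the very first character.
The match spans [0:2] → 'ba'.

ba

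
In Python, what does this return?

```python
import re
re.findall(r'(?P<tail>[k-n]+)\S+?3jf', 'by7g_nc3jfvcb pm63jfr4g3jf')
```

['n', 'm']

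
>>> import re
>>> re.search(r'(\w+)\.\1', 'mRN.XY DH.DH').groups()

The match spans [7:12] → 'DH.DH'.
Captured: group 1 = 'DH'.

('DH',)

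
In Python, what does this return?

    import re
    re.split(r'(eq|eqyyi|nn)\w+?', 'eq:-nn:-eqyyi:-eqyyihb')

The regex engine tests alternatives in the order written; an earlier branch that matches wins even if a later one would match more.
With a capturing group present, the delimiter's captured portion is kept in the result list.

['eq:-nn:-', 'eq', 'yi:-', 'eq', 'yihb']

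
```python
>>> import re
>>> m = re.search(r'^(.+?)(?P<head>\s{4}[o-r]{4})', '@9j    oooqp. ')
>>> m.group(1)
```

'@9j'

The match spans [0:11] → '@9j    oooq'.
Captured: group 1 = '@9j', group 2 = '    oooq'.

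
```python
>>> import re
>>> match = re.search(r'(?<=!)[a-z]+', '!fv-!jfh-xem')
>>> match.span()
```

(1, 3)

Because the assertion is zero-width, the text it checks is not consumed and won't appear in the result.
The match spans [1:3] → 'fv'.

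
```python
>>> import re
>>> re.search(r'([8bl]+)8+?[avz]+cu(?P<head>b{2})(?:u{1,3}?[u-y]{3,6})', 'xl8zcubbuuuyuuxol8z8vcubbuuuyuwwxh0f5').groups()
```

('l', 'bb')

Pattern: one or more of one of [8bl] (captured); then one or more of a literal '8' (lazy); then one or more of one of [avz], then the literal 'cu'; then exactly 2 of a literal 'b' (captured as 'head'); then 1 to 3 of a literal 'u' (lazy), then 3 to 6 of a character in [u-y] (non-capturing group).
Unlike `match`, `search` isn't anchored — it looks for the pattern anywhere in the string.
The match spans [1:15] → 'l8zcubbuuuyuux'.
Captured: group 1 = 'l', group 2 = 'bb'.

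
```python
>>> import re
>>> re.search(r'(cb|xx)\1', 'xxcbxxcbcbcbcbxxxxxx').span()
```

(6, 10)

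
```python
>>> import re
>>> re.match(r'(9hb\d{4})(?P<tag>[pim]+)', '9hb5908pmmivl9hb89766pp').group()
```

'9hb5908pmmi'

This matches the literal '9hb', then exactly 4 of a digit (captured); then one or more of one of [pim] (captured as 'tag').
`match` is anchored at position 0; if the pattern doesn't fit there, it returns None.
The match spans [0:11] → '9hb5908pmmi'.
Captured: group 1 = '9hb5908', group 2 = 'pmmi'.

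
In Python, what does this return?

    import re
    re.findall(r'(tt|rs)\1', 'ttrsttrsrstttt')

['rs', 'tt']

A backreference is literal: `\1` must see the identical characters the first group matched.
Scanning left to right: at [6:10] match 'rsrs', group 1 = 'rs'; at [10:14] match 'tttt', group 1 = 'tt'.
Because there's exactly one group, `findall` drops the full match and keeps group 1 from each hit.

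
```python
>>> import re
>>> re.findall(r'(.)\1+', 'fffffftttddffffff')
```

The backreference `\1` re-matches whatever the first group consumed, character for character.
With a single group, `findall` returns only what that group captured — 4 items.

['f', 't', 'd', 'f']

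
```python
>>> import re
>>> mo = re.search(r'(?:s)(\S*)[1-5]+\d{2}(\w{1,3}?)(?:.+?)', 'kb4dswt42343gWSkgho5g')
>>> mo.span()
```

(4, 14)

The pattern matches a literal 's' (non-capturing group); then zero or more of a non-whitespace character (captured); then one or more of a character in [1-5], then exactly 2 of a digit; then 1 to 3 of a word character (lazy) (captured); then one or more of any character (lazy) (non-capturing group).
`re.search` tries every starting position until one works.
The match spans [4:14] → 'swt42343gW'.
Captured: group 1 = 'wt42', group 2 = 'g'.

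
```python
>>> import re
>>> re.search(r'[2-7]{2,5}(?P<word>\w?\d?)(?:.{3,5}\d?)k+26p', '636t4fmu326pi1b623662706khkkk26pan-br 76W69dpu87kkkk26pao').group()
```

The pattern matches 2 to 5 of a character in [2-7]; then optionally a word character, then optionally a digit (captured as 'word'); then 3 to 5 of any character, then optionally a digit (non-capturing group); then one or more of a literal 'k', then the literal '26p'.
`re.search` scans for the first position where the pattern succeeds.
The match spans [15:32] → '623662706khkkk26p'.
Captured: group 1 = '27'.

'623662706khkkk26p'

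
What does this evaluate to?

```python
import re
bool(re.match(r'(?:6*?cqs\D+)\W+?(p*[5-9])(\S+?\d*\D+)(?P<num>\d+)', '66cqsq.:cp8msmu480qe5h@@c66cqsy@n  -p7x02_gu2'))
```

This matches zero or more of a literal '6' (lazy), then the literal 'cqs', then one or more of a non-digit (non-capturing group); then one or more of a non-word character (lazy); then zero or more of a literal 'p', then a character in [5-9] (captured); then one or more of a non-whitespace character (lazy), then zero or more of a digit, then one or more of a non-digit (captured); then one or more of a digit (captured as 'num').
`match` is anchored at position 0; if the pattern doesn't fit there, it returns None.
Here the string doesn't start with a match, so the call returns None, and `bool(None)` is False.

False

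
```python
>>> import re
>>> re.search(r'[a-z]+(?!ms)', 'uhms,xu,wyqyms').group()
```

'uhms'

Because the assertion is negative and zero-width, positions next to the forbidden text are skipped.
`re.search` tries every starting position until one works.
The match spans [0:4] → 'uhms'.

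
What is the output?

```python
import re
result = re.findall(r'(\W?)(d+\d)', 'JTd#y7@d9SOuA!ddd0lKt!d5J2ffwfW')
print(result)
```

`findall` packs the 2 group values into a tuple for every match.

[('@', 'd9'), ('!', 'ddd0'), ('!', 'd5')]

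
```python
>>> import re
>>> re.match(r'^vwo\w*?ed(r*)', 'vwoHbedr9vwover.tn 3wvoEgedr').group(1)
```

'r'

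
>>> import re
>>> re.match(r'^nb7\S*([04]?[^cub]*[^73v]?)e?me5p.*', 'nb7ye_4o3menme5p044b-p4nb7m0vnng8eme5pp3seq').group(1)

The match spans [0:43] → 'nb7ye_4o3menme5p044b-p4nb7m0vnng8eme5pp3seq'.
Captured: group 1 = ''.

''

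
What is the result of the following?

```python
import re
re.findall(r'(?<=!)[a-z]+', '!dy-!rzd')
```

The `(?=…)`/`(?<=…)` assertion just peeks at neighbouring text; it doesn't advance the match position.
No capturing groups, so `findall` returns the 2 full match strings.

['dy', 'rzd']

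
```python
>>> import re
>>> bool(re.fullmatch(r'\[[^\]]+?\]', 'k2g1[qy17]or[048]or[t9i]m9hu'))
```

False

`fullmatch` succeeds only if the pattern covers the string from start to end.
Here the pattern can't cover the whole string, so the call returns None, and `bool(None)` is False.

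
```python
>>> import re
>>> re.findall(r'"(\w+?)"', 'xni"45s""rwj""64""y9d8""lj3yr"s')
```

Matches: at [3:8] match '"45s"', group 1 = '45s'; at [8:13] match '"rwj"', group 1 = 'rwj'; at [13:17] match '"64"', group 1 = '64'; at [17:23] match '"y9d8"', group 1 = 'y9d8'; at [23:30] match '"lj3yr"', group 1 = 'lj3yr'.
`findall` collects group 1 from each match (5 total).

['45s', 'rwj', '64', 'y9d8', 'lj3yr']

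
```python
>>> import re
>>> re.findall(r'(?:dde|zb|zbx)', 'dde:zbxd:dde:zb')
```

['dde', 'zb', 'dde', 'zb']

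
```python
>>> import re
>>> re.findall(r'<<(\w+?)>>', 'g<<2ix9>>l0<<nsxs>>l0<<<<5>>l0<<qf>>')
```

['2ix9', 'nsxs', '5', 'qf']

`findall` collects group 1 from each match (4 total).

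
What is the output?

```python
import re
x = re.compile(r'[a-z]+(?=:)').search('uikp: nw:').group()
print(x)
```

uikp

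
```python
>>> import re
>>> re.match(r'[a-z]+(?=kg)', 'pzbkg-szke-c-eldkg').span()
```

The `(?=…)`/`(?<=…)` assertion just peeks at neighbouring text; it doesn't advance the match position.
`re.match` only tries the pattern at the start of the string.
The match spans [0:3] → 'pzb'.

(0, 3)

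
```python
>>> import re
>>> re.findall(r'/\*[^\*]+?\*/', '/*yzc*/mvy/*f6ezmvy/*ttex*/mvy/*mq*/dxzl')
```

['/*yzc*/', '/*ttex*/', '/*mq*/']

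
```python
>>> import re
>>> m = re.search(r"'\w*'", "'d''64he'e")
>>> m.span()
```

(0, 3)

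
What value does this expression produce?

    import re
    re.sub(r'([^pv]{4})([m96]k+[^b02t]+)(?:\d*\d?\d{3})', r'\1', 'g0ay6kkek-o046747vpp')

The pattern matches exactly 4 of any character except [pv] (captured); then one of [m96], then one or more of the literal 'k', then one or more of any character except [b02t] (captured); then zero or more of a digit, then optionally a digit, then exactly 3 of a digit (non-capturing group).
Matches: at [0:17] → 'g0ay6kkek-o046747'.
Each match is replaced using the text its own group 1 captured.

'g0ayvpp'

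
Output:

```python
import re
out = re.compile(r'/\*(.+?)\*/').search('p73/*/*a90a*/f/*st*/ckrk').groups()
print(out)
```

A `+?`/`*?`/`{m,n}?` starts at its minimum and grows only as far as needed for what follows to match.
`re.search` scans for the first position where the pattern succeeds.
The match spans [3:13] → '/*/*a90a*/'.
Captured: group 1 = '/*a90a'.

('/*a90a',)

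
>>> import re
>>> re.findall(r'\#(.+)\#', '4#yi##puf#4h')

`findall` collects group 1 from the one match (1 total).

['yi##puf']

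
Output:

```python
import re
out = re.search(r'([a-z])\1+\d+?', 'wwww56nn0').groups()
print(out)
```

The match spans [0:5] → 'wwww5'.
Captured: group 1 = 'w'.

('w',)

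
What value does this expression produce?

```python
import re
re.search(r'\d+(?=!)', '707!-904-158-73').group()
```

'707'

Lookahead/lookbehind check context without consuming it, so the matched span excludes the asserted characters.
`re.search` tries every starting position until one works.
The match spans [0:3] → '707'.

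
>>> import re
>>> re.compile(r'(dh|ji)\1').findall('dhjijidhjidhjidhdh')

['ji', 'dh']

`\1` is not a pattern — it's the concrete string captured by group 1, re-applied verbatim.
Because there's exactly one group, `findall` drops the full match and keeps group 1 from each hit.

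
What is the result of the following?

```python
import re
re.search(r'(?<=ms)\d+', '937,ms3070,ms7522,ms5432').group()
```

'3070'

The `(?=…)`/`(?<=…)` assertion just peeks at neighbouring text; it doesn't advance the match position.
The match spans [6:10] → '3070'.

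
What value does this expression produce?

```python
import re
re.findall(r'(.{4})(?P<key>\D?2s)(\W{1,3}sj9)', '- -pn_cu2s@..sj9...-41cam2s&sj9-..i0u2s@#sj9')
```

[('pn_c', 'u2s', '@..sj9'), ('41ca', 'm2s', '&sj9'), ('..i0', 'u2s', '@#sj9')]

The pattern matches exactly 4 of any character (captured); then optionally a non-digit, then the literal '2s' (captured as 'key'); then 1 to 3 of a non-word character, then the literal 'sj9' (captured).
`findall` packs the 3 group values into a tuple for every match.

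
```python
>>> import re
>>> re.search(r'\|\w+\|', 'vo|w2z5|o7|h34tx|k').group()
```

'|w2z5|'

`re.search` scans for the first position where the pattern succeeds.
The match spans [2:8] → '|w2z5|'.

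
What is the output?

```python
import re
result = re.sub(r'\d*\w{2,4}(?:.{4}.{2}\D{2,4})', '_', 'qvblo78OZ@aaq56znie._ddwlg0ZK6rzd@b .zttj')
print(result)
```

___

Pattern: zero or more of a digit; then 2 to 4 of a word character; then exactly 4 of any character, then exactly 2 of any character, then 2 to 4 of a non-digit (non-capturing group).
Matches: at [0:13] → 'qvblo78OZ@aaq'; at [13:26] → '56znie._ddwlg'; at [26:41] → '0ZK6rzd@b .zttj'.
`sub` substitutes '_' at each match site.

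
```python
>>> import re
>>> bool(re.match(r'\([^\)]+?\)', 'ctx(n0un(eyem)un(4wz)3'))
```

With `match`, the pattern is implicitly anchored at the beginning.
Here position 0 doesn't satisfy it, so the call returns None, and `bool(None)` is False.

False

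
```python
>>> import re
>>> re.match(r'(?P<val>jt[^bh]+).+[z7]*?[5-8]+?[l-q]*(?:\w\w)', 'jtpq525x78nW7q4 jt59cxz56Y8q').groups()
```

('jtpq525x78nW7q4 jt59cxz',)

Pattern: the literal 'jt', then one or more of any character except [bh] (captured as 'val'); then one or more of any character; then zero or more of one of [z7] (lazy), then one or more of a character in [5-8] (lazy), then zero or more of a character in [l-q]; then a word character, then a word character (non-capturing group).
With `match`, the pattern is implicitly anchored at the beginning.
The match spans [0:27] → 'jtpq525x78nW7q4 jt59cxz56Y8'.
Captured: group 1 = 'jtpq525x78nW7q4 jt59cxz'.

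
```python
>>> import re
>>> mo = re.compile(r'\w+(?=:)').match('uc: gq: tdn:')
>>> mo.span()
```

The lookaround is zero-width — it requires the adjacent text to match without consuming it, so the asserted text isn't part of the match.
`re.match` won't scan ahead — the pattern has to work from the very first character.
The match spans [0:2] → 'uc'.

(0, 2)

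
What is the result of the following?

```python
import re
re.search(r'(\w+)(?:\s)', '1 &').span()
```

This matches one or more of a word character (captured); then whitespace (non-capturing group).
`search` walks the string left to right and returns the first match it finds.
The match spans [0:2] → '1 '.
Captured: group 1 = '1'.

(0, 2)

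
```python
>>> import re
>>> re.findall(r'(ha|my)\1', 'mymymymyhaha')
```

['my', 'my', 'ha']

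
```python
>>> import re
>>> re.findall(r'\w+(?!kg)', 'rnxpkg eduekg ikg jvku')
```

['rnxpkg', 'eduekg', 'ikg', 'jvku']

The negative lookaround is zero-width — it rules out positions where the adjacent text would match, without consuming anything.
Since nothing is captured, `findall` lists the 4 matched substrings directly.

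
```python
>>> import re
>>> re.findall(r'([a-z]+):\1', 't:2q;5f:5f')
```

[]

`\1` is not a pattern — it's the concrete string captured by group 1, re-applied verbatim.
With a single group, `findall` returns only what that group captured — 0 items.
Nothing in the string satisfies the pattern, so the list is empty.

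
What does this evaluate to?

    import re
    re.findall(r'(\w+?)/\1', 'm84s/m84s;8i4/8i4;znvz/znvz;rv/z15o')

['m84s', '8i4', 'znvz']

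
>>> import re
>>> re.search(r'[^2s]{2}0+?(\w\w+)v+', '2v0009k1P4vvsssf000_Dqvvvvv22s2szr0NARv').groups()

('09k1P4vvsssf000_Dqvvvvv22s2szr0NAR',)

This matches exactly 2 of any character except [2s], then one or more of the literal '0' (lazy); then a word character, then one or more of a word character (captured); then one or more of a literal 'v'.
Lazy quantifiers expand one character at a time until the remainder of the pattern can match.
Unlike `match`, `search` isn't anchored — it looks for the pattern anywhere in the string.
The match spans [1:39] → 'v0009k1P4vvsssf000_Dqvvvvv22s2szr0NARv'.
Captured: group 1 = '09k1P4vvsssf000_Dqvvvvv22s2szr0NAR'.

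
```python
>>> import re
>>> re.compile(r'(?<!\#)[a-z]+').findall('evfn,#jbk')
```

Because the assertion is negative and zero-width, positions next to the forbidden text are skipped.
Matches: at [0:4] → 'evfn'; at [7:9] → 'bk'.
No capturing groups, so `findall` returns the 2 full match strings.

['evfn', 'bk']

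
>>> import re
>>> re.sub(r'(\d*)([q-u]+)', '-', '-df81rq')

`sub` substitutes '-' at each match site.

'-df-'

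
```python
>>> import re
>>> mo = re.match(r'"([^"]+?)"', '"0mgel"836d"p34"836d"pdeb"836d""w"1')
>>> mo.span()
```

(0, 7)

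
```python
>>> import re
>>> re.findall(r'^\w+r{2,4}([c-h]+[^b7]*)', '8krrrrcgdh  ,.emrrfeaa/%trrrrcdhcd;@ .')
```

['cgdh  ,.emrrfeaa/%trrrrcdhcd;@ .']

One capturing group, so `findall` returns just the captured substring from the one match — 1 in all.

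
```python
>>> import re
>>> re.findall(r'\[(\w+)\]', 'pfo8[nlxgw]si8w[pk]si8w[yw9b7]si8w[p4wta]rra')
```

['nlxgw', 'pk', 'yw9b7', 'p4wta']

Matches: at [4:11] match '[nlxgw]', group 1 = 'nlxgw'; at [15:19] match '[pk]', group 1 = 'pk'; at [23:30] match '[yw9b7]', group 1 = 'yw9b7'; at [34:41] match '[p4wta]', group 1 = 'p4wta'.
`findall` collects group 1 from each match (4 total).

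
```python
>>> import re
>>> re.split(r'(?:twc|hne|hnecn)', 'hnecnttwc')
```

`|` is ordered: at each position the engine commits to the first alternative that works.
Splitting on the pattern gives 3 pieces.

['', 'cnt', '']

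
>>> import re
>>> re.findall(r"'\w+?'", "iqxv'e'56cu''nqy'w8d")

["'e'", "'nqy'"]

`findall` yields the raw match text (2 of them) because the pattern has no groups.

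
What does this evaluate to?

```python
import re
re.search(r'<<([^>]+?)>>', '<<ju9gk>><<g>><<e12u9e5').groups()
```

('ju9gk',)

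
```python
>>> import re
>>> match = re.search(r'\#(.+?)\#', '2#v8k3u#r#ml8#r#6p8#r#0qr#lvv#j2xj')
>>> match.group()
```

'#v8k3u#'

`search` walks the string left to right and returns the first match it finds.
The match spans [1:8] → '#v8k3u#'.
Captured: group 1 = 'v8k3u'.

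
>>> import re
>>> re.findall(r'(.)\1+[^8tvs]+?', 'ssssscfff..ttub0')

['s', 'f', 't']

The backreference `\1` re-matches whatever the first group consumed, character for character.
One capturing group, so `findall` returns just the captured substring from each match — 3 in all.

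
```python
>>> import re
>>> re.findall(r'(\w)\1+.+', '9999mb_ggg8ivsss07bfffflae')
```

['9']

`\1` is not a pattern — it's the concrete string captured by group 1, re-applied verbatim.
Walking the string: at [0:26] match '9999mb_ggg8ivsss07bfffflae', group 1 = '9'.
Because there's exactly one group, `findall` drops the full match and keeps group 1 from the one hit.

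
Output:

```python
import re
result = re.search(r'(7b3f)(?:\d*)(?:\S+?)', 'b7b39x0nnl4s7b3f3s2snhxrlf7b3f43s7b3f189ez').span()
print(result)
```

A `+?`/`*?`/`{m,n}?` starts at its minimum and grows only as far as needed for what follows to match.
The match spans [12:18] → '7b3f3s'.

(12, 18)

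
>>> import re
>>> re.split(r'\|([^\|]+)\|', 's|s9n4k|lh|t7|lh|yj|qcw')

['s', 's9n4k', 'lh', 't7', 'lh', 'yj', 'qcw']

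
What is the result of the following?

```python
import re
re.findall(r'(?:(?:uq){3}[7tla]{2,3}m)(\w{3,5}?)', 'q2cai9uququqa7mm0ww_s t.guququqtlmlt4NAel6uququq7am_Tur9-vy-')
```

A `+?`/`*?`/`{m,n}?` starts at its minimum and grows only as far as needed for what follows to match.
One capturing group, so `findall` returns just the captured substring from each match — 3 in all.

['m0w', 'lt4', '_Tu']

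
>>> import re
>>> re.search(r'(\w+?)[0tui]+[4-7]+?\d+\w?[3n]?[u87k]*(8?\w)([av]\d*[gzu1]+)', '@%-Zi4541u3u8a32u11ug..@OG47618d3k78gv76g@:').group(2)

This matches one or more of a word character (lazy) (captured); then one or more of one of [0tui], then one or more of a character in [4-7] (lazy), then one or more of a digit; then optionally a word character, then optionally one of [3n], then zero or more of one of [u87k]; then optionally the literal '8', then a word character (captured); then one of [av], then zero or more of a digit, then one or more of one of [gzu1] (captured).
Unlike `match`, `search` isn't anchored — it looks for the pattern anywhere in the string.
The match spans [3:21] → 'Zi4541u3u8a32u11ug'.
Captured: group 1 = 'Z', group 2 = '8', group 3 = 'a32u11ug'.

'8'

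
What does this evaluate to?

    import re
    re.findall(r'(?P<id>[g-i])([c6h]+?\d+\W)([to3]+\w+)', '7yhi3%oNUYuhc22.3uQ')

This matches a character in [g-i] (captured as 'id'); then one or more of one of [c6h] (lazy), then one or more of a digit, then a non-word character (captured); then one or more of one of [to3], then one or more of a word character (captured).
`findall` packs the 3 group values into a tuple for every match.

[('h', 'c22.', '3uQ')]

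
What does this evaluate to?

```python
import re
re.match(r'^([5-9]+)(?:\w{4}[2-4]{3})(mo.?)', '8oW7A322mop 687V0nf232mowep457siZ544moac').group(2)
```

'mop'

The match spans [0:11] → '8oW7A322mop'.
Captured: group 1 = '8', group 2 = 'mop'.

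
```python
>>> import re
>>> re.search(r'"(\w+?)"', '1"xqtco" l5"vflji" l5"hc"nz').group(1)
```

`search` walks the string left to right and returns the first match it finds.
The match spans [1:8] → '"xqtco"'.
Captured: group 1 = 'xqtco'.

'xqtco'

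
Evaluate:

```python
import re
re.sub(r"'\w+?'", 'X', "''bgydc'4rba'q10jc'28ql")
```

Each match is replaced by 'X'.

"'X4rbaX28ql"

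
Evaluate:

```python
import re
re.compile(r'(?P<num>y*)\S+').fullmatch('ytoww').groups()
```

The pattern matches zero or more of a literal 'y' (captured as 'num'); then one or more of a non-whitespace character.
`fullmatch` succeeds only if the pattern covers the string from start to end.
The match spans [0:5] → 'ytoww'.
Captured: group 1 = 'y'.

('y',)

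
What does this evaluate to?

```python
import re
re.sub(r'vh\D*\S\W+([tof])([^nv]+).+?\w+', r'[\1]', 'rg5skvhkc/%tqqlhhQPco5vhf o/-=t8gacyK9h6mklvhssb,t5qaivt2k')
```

Because the quantifier is non-greedy, it stops expanding at the earliest point where the rest of the pattern can succeed.
The replacement refers to a captured group, so each match is rewritten using its own captured text.

'rg5sk[t] o/-=t8gacyK9h6mkl[t]'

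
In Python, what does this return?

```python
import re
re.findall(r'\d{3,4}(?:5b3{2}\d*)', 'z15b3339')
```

[]

No capturing groups, so `findall` returns the 0 full match strings.
Nothing in the string satisfies the pattern, so the list is empty.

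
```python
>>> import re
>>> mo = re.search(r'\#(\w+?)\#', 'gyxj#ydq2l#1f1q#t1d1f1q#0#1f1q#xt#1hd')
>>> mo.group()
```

The match spans [4:11] → '#ydq2l#'.

'#ydq2l#'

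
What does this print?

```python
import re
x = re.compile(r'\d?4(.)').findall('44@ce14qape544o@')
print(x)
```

This matches optionally a digit, then a literal '4'; then any character (captured).
Scanning left to right: at [0:3] match '44@', group 1 = '@'; at [5:8] match '14q', group 1 = 'q'; at [11:14] match '544', group 1 = '4'.
With a single group, `findall` returns only what that group captured — 3 items.

['@', 'q', '4']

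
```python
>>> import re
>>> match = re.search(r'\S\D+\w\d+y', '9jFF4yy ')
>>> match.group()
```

Pattern: a non-whitespace character, then one or more of a non-digit, then a word character; then one or more of a digit, then the literal 'y'.
`search` walks the string left to right and returns the first match it finds.
The match spans [0:6] → '9jFF4y'.

'9jFF4y'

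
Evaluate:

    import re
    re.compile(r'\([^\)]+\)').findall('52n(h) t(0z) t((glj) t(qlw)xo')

['(h)', '(0z)', '((glj)', '(qlw)']

Matches: at [3:6] → '(h)'; at [8:12] → '(0z)'; at [14:20] → '((glj)'; at [22:27] → '(qlw)'.
`findall` yields the raw match text (4 of them) because the pattern has no groups.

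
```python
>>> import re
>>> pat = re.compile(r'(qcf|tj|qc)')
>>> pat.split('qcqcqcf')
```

`|` is ordered: at each position the engine commits to the first alternative that works.
Because the pattern has a capturing group, `split` also inserts each captured text between the pieces.

['', 'qc', '', 'qc', '', 'qcf', '']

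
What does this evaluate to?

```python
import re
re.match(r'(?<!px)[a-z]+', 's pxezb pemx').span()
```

`re.match` only tries the pattern at the start of the string.
The match spans [0:1] → 's'.

(0, 1)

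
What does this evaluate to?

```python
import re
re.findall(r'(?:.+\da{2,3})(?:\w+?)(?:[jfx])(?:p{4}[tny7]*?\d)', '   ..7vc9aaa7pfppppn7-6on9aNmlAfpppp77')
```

['   ..7vc9aaa7pfppppn7']

The pattern matches one or more of any character, then a digit, then 2 to 3 of the literal 'a' (non-capturing group); then one or more of a word character (lazy) (non-capturing group); then one of [jfx] (non-capturing group); then exactly 4 of a literal 'p', then zero or more of one of [tny7] (lazy), then a digit (non-capturing group).
Since nothing is captured, `findall` lists the 1 matched substring directly.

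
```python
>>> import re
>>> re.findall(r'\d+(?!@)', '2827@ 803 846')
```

['282', '803', '846']

A negative assertion filters positions out without eating any characters.
`findall` yields the raw match text (3 of them) because the pattern has no groups.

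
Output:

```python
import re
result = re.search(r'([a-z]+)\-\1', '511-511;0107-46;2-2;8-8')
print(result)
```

A backreference is literal: `\1` must see the identical characters the first group matched.
Here no position works, so the call returns None.

None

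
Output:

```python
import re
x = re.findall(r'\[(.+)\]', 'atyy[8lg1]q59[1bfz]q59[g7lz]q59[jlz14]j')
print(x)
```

['8lg1]q59[1bfz]q59[g7lz]q59[jlz14']

Walking the string: at [4:38] match '[8lg1]q59[1bfz]q59[g7lz]q59[jlz14]', group 1 = '8lg1]q59[1bfz]q59[g7lz]q59[jlz14'.
Because there's exactly one group, `findall` drops the full match and keeps group 1 from the one hit.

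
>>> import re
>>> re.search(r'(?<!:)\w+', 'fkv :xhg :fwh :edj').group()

The negative lookahead/lookbehind blocks any match where the forbidden context is present.
Unlike `match`, `search` isn't anchored — it looks for the pattern anywhere in the string.
The match spans [0:3] → 'fkv'.

'fkv'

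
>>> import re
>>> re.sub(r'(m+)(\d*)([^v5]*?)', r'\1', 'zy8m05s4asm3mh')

'zy8ms4asmmh'

The pattern matches one or more of a literal 'm' (captured); then zero or more of a digit (captured); then zero or more of any character except [v5] (lazy) (captured).
Because the quantifier is non-greedy, it stops expanding at the earliest point where the rest of the pattern can succeed.
Matches: at [3:6] → 'm05'; at [10:12] → 'm3'; at [12:13] → 'm'.
The replacement refers to a captured group, so each match is rewritten using its own captured text.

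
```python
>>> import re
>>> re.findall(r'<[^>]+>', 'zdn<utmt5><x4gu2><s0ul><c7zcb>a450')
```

['<utmt5>', '<x4gu2>', '<s0ul>', '<c7zcb>']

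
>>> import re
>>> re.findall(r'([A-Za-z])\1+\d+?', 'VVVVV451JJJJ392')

['V', 'J']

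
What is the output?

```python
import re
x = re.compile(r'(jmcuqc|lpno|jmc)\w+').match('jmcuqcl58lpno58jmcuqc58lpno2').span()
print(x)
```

(0, 28)

`re.match` only tries the pattern at the start of the string.
The match spans [0:28] → 'jmcuqcl58lpno58jmcuqc58lpno2'.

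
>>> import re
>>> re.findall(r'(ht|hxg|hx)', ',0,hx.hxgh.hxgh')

['hx', 'hxg', 'hxg']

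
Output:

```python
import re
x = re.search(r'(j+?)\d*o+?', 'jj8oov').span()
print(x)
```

Pattern: one or more of a literal 'j' (lazy) (captured); then zero or more of a digit, then one or more of a literal 'o' (lazy).
`search` walks the string left to right and returns the first match it finds.
The match spans [0:4] → 'jj8o'.
Captured: group 1 = 'jj'.

(0, 4)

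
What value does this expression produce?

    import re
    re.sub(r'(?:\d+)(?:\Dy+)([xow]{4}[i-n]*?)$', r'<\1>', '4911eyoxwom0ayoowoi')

`\1` in the replacement pulls in group 1's text for each match.

'4911eyoxwom<oowoi>'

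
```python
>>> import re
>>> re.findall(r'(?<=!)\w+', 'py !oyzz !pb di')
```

The `(?=…)`/`(?<=…)` assertion just peeks at neighbouring text; it doesn't advance the match position.
No capturing groups, so `findall` returns the 2 full match strings.

['oyzz', 'pb']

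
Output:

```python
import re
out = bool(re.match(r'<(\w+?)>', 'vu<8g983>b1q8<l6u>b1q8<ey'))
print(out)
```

`re.match` only tries the pattern at the start of the string.
Here the string doesn't start with a match, so the call returns None, and `bool(None)` is False.

False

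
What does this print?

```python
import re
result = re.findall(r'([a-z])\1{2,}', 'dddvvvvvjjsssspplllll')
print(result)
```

['d', 'v', 's', 'l']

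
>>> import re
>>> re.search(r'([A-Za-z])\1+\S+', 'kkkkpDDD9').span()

(0, 9)

`\1` has to match the exact text group 1 already captured.
`re.search` scans for the first position where the pattern succeeds.
The match spans [0:9] → 'kkkkpDDD9'.
Captured: group 1 = 'k'.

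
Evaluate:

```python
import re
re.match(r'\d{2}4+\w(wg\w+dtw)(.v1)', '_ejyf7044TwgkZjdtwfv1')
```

None

With `match`, the pattern is implicitly anchored at the beginning.
Here the string doesn't start with a match, so the call returns None.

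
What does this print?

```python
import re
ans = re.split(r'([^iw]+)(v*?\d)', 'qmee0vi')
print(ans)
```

['', 'qmee', '0', 'vi']

Pattern: one or more of any character except [iw] (captured); then zero or more of the literal 'v' (lazy), then a digit (captured).
Matches to split on: at [0:5] → 'qmee0'.
The group in the pattern means `split` returns the separators' captures alongside the pieces.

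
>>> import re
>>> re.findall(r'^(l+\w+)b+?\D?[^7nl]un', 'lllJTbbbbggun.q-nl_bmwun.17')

['lllJTbbb']

Pattern: anchored at the start of the string; then one or more of the literal 'l', then one or more of a word character (captured); then one or more of the literal 'b' (lazy), then optionally a non-digit; then any character except [7nl], then the literal 'un'.
Walking the string: at [0:13] match 'lllJTbbbbggun', group 1 = 'lllJTbbb'.
One capturing group, so `findall` returns just the captured substring from the one match — 1 in all.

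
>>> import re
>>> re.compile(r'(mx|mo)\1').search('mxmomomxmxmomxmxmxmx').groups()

('mo',)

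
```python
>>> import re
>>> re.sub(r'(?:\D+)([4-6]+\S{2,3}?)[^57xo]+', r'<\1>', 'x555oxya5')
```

Pattern: one or more of a non-digit (non-capturing group); then one or more of a character in [4-6], then 2 to 3 of a non-whitespace character (lazy) (captured); then one or more of any character except [57xo].
Because the quantifier is non-greedy, it stops expanding at the earliest point where the rest of the pattern can succeed.
Matches: at [0:8] → 'x555oxya'.
`\1` in the replacement pulls in group 1's text for each match.

'<555ox>5'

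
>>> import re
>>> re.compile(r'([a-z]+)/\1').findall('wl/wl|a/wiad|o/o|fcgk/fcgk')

['wl', 'o', 'fcgk']

The backreference `\1` re-matches whatever the first group consumed, character for character.
`findall` collects group 1 from each match (3 total).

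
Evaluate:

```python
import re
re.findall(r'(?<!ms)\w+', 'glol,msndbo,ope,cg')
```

The negative lookahead/lookbehind blocks any match where the forbidden context is present.
Walking the string: at [0:4] → 'glol'; at [5:11] → 'msndbo'; at [12:15] → 'ope'; at [16:18] → 'cg'.
Since nothing is captured, `findall` lists the 4 matched substrings directly.

['glol', 'msndbo', 'ope', 'cg']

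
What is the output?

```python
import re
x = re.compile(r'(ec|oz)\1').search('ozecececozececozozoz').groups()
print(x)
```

('ec',)

The backreference `\1` re-matches whatever the first group consumed, character for character.
`search` walks the string left to right and returns the first match it finds.
The match spans [2:6] → 'ecec'.
Captured: group 1 = 'ec'.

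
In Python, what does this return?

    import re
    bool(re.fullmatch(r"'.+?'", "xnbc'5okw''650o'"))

False

`re.fullmatch` requires the pattern to consume the entire string.
Here there's no way to consume every character, so the call returns None, and `bool(None)` is False.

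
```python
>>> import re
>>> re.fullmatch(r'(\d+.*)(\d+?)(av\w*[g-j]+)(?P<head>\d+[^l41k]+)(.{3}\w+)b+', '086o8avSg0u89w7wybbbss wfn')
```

This matches one or more of a digit, then zero or more of any character (captured); then one or more of a digit (lazy) (captured); then the literal 'av', then zero or more of a word character, then one or more of a character in [g-j] (captured); then one or more of a digit, then one or more of any character except [l41k] (captured as 'head'); then exactly 3 of any character, then one or more of a word character (captured); then one or more of a literal 'b'.
For `fullmatch`, every character of the input must be accounted for by the pattern.
Here the pattern can't cover the whole string, so the call returns None.

None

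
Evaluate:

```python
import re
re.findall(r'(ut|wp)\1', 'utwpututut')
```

['ut']

After group 1 captures some text, `\1` only succeeds where that same text appears again.
One capturing group, so `findall` returns just the captured substring from the one match — 1 in all.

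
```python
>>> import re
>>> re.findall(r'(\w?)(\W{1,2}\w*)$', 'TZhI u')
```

[('I', ' u')]

Pattern: optionally a word character (captured); then 1 to 2 of a non-word character, then zero or more of a word character (captured); then anchored at the end.
Multiple groups make `findall` return tuples — one 2-tuple for the one match.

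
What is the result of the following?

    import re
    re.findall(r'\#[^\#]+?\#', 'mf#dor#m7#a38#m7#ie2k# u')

['#dor#', '#a38#', '#ie2k#']

Matches: at [2:7] → '#dor#'; at [9:14] → '#a38#'; at [16:22] → '#ie2k#'.
`findall` yields the raw match text (3 of them) because the pattern has no groups.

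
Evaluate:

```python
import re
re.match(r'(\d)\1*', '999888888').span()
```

`re.match` won't scan ahead — the pattern has to work from the very first character.
The match spans [0:3] → '999'.

(0, 3)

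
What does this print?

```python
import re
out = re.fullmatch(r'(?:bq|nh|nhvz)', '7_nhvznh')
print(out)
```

None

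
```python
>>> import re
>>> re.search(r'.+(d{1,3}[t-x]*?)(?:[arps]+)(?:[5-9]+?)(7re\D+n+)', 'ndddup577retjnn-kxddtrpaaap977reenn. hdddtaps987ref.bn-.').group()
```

'ndddup577retjnn-kxddtrpaaap977reenn. hdddtaps987ref.bn'

Pattern: one or more of any character; then 1 to 3 of a literal 'd', then zero or more of a character in [t-x] (lazy) (captured); then one or more of one of [arps] (non-capturing group); then one or more of a character in [5-9] (lazy) (non-capturing group); then the literal '7re', then one or more of a non-digit, then one or more of the literal 'n' (captured).
`re.search` scans for the first position where the pattern succeeds.
The match spans [0:54] → 'ndddup577retjnn-kxddtrpaaap977reenn. hdddtaps987ref.bn'.
Captured: group 1 = 'dt', group 2 = '7ref.bn'.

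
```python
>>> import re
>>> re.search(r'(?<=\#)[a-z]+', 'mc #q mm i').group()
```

'q'

The positive lookaround only admits positions where the adjacent text matches; those characters stay outside the span.
`re.search` tries every starting position until one works.
The match spans [4:5] → 'q'.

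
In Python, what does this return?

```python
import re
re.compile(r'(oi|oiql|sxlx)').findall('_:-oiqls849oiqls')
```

['oi', 'oi']

`|` is ordered: at each position the engine commits to the first alternative that works.
One capturing group, so `findall` returns just the captured substring from each match — 2 in all.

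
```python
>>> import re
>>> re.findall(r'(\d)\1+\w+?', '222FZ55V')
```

['2', '5']

`\1` has to match the exact text group 1 already captured.
Matches: at [0:4] match '222F', group 1 = '2'; at [5:8] match '55V', group 1 = '5'.
Because there's exactly one group, `findall` drops the full match and keeps group 1 from each hit.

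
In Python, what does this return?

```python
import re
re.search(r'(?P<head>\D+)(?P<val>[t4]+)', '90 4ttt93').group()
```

' 4ttt'

The pattern matches one or more of a non-digit (captured as 'head'); then one or more of one of [t4] (captured as 'val').
`re.search` scans for the first position where the pattern succeeds.
The match spans [2:7] → ' 4ttt'.
Captured: group 1 = ' ', group 2 = '4ttt'.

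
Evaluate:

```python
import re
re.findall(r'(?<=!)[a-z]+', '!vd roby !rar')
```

['vd', 'rar']

The positive lookaround only admits positions where the adjacent text matches; those characters stay outside the span.
With no groups in the pattern, `findall` gives back each whole match — 2 here.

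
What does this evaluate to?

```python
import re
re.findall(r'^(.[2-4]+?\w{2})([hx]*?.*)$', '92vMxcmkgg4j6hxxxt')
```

Pattern: anchored at the start of the string; then any character, then one or more of a character in [2-4] (lazy), then exactly 2 of a word character (captured); then zero or more of one of [hx] (lazy), then zero or more of any character (captured); then anchored at the end.
Scanning left to right: at [0:18] match '92vMxcmkgg4j6hxxxt', groups = ('92vM', 'xcmkgg4j6hxxxt').
2 groups means the one result is a tuple of 2 captured strings — 1 here.

[('92vM', 'xcmkgg4j6hxxxt')]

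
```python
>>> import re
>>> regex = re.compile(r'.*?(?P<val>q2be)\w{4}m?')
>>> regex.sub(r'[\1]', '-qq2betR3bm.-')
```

This matches zero or more of any character (lazy); then the literal 'q', then the literal '2be' (captured as 'val'); then exactly 4 of a word character, then optionally the literal 'm'.
Matches: at [0:11] → '-qq2betR3bm'.
`\1` in the replacement pulls in group 1's text for each match.

'[q2be].-'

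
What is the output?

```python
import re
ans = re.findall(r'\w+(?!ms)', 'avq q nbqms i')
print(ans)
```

['avq', 'q', 'nbqms', 'i']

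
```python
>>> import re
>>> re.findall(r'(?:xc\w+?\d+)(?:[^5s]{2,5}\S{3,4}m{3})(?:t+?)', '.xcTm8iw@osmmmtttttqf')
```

['xcTm8iw@osmmmt']

The pattern matches the literal 'xc', then one or more of a word character (lazy), then one or more of a digit (non-capturing group); then 2 to 5 of any character except [5s], then 3 to 4 of a non-whitespace character, then exactly 3 of the literal 'm' (non-capturing group); then one or more of a literal 't' (lazy) (non-capturing group).
Because the quantifier is non-greedy, it stops expanding at the earliest point where the rest of the pattern can succeed.
Matches: at [1:15] → 'xcTm8iw@osmmmt'.
No capturing groups, so `findall` returns the 1 full match string.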